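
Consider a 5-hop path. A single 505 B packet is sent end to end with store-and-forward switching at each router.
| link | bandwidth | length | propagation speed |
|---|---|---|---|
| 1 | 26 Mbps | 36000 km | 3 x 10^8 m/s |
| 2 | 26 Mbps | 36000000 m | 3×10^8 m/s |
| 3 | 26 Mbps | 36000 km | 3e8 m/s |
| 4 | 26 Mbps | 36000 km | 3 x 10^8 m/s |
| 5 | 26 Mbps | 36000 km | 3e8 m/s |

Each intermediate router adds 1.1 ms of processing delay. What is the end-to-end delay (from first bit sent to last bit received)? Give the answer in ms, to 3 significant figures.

605 ms

L = 505 × 8 = 4040 bits.
Transmission delay per hop = L/R = 4040/26000000 = 0.155385 ms; 5 hops → 0.776923 ms.
Propagation delays (d/s per hop): 120, 120, 120, 120, 120 ms; sum = 600 ms.
Processing at 4 router(s): 4 × 1.1 ms = 4.4 ms.
End-to-end = 605 ms.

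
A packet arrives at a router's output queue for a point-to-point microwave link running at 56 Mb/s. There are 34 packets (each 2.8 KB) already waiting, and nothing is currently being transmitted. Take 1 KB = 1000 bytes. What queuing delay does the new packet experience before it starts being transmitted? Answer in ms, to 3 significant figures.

Each queued packet: L/R = 22400/56000000 = 0.4 ms.
34 queued → 13.6 ms.
Queuing delay = 13.6 ms.

13.6 ms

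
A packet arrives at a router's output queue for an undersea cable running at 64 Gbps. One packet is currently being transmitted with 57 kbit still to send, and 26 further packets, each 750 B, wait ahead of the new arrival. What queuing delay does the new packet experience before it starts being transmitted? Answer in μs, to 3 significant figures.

3.33 μs

Each queued packet: L/R = 6000/64000000000 = 0.09375 μs.
26 queued → 2.4375 μs.
Plus remaining 57000 bits of current packet: 0.890625 μs.
Queuing delay = 3.33 μs.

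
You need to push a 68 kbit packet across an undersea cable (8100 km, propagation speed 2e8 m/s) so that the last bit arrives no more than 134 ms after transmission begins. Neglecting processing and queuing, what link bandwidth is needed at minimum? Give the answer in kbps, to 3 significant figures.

Propagation delay = 8100000 / 200000000 = 40.5 ms.
Transmission budget = 134 − 40.5 = 93.5 ms.
R ≥ L / t_tx = 68000 bits / 0.0935 s = 727 kbps.

727 kbps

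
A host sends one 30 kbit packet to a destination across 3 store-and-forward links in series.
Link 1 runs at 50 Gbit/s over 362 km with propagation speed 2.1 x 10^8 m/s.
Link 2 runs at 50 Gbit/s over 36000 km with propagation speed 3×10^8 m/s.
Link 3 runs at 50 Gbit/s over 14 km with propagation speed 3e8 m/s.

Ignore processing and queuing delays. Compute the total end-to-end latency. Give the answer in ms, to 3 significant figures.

122 ms

L = 30000 bits.
Transmission delay per hop = L/R = 30000/50000000000 = 0.0006 ms; 3 hops → 0.0018 ms.
Propagation delays (d/s per hop): 1.72381, 120, 0.0466667 ms; sum = 121.77 ms.
End-to-end = 122 ms.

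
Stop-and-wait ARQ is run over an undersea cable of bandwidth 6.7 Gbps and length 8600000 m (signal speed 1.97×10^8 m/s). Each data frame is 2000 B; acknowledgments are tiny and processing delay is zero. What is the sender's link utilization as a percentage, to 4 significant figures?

0.002735 %

t_tx = L/R = 16000/6700000000 = 2.38806e-06 s.
t_prop = 8600000/197000000 = 0.0436548 s; RTT = 0.0873096 s.
Cycle = t_tx + RTT = 0.087312 s.
Utilization = t_tx / cycle = 2.38806e-06/0.087312 = 0.002735 %.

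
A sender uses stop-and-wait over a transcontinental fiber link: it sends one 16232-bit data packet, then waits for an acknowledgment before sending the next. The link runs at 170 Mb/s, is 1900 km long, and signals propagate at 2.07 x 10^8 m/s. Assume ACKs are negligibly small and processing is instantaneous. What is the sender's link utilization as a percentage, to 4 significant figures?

t_tx = L/R = 16232/170000000 = 9.54824e-05 s.
t_prop = 1900000/2.07e+08 = 0.00917874 s; RTT = 0.0183575 s.
Cycle = t_tx + RTT = 0.018453 s.
Utilization = t_tx / cycle = 9.54824e-05/0.018453 = 0.5174 %.

0.5174 %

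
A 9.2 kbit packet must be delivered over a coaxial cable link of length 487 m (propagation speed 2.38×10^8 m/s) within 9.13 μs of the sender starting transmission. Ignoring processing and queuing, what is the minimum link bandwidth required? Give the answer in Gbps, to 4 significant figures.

1.299 Gbps

Propagation delay = 487 / 238000000 = 2.04622 μs.
Transmission budget = 9.13 − 2.04622 = 7.08378 μs.
R ≥ L / t_tx = 9200 bits / 7.08378e-06 s = 1.299 Gbps.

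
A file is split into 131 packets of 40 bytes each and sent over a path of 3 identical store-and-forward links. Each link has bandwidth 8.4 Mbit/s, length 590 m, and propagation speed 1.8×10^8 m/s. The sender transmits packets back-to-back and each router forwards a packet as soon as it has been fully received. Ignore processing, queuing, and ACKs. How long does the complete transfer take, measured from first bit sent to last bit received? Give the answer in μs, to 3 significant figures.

5080 μs

Per-hop transmission t_tx = L/R = 320/8400000 = 38.0952 μs.
Per-hop propagation t_prop = 590/180000000 = 3.27778 μs.
Pipeline fill: first packet needs 3·t_tx to clear all hops; remaining 130 packets each add one t_tx.
Total = (3+131-1)·t_tx + 3·t_prop = 133·38.0952 + 3·3.27778 = 5080 μs.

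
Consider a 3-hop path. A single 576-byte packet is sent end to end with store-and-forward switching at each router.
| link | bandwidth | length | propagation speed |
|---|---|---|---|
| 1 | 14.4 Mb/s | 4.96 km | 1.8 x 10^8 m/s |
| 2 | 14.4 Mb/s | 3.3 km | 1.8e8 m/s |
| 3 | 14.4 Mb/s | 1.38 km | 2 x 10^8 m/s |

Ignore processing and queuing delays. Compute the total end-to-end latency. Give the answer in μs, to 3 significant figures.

L = 576 × 8 = 4608 bits.
Transmission delay per hop = L/R = 4608/14400000 = 320 μs; 3 hops → 960 μs.
Propagation delays (d/s per hop): 27.5556, 18.3333, 6.9 μs; sum = 52.7889 μs.
End-to-end = 1010 μs.

1010 μs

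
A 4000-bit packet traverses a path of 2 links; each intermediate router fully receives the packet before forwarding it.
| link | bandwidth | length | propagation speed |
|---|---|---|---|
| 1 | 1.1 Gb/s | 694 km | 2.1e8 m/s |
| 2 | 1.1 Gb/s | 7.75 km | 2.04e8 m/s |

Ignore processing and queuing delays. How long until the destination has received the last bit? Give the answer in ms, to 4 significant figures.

Transmission delay per hop = L/R = 4000/1100000000 = 0.00363636 ms; 2 hops → 0.00727273 ms.
Propagation delays (d/s per hop): 3.30476, 0.0379902 ms; sum = 3.34275 ms.
End-to-end = 3.350 ms.

3.350 ms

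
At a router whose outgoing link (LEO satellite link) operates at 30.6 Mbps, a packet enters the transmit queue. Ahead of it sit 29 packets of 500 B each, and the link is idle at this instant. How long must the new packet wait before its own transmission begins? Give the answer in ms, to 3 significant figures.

Each queued packet: L/R = 4000/30600000 = 0.130719 ms.
29 queued → 3.79085 ms.
Queuing delay = 3.79 ms.

3.79 ms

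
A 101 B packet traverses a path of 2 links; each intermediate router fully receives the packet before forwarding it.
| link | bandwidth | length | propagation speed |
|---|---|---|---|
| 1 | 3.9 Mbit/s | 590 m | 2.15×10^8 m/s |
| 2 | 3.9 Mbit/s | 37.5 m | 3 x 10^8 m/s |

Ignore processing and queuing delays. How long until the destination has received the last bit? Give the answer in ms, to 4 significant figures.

L = 101 × 8 = 808 bits.
Transmission delay per hop = L/R = 808/3900000 = 0.207179 ms; 2 hops → 0.414359 ms.
Propagation delays (d/s per hop): 0.00274419, 0.000125 ms; sum = 0.00286919 ms.
End-to-end = 0.4172 ms.

0.4172 ms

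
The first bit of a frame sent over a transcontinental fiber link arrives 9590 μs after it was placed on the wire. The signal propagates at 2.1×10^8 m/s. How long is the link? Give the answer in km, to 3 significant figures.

2010 km

d = s × t_prop = 210000000 × 0.00959 = 2010 km.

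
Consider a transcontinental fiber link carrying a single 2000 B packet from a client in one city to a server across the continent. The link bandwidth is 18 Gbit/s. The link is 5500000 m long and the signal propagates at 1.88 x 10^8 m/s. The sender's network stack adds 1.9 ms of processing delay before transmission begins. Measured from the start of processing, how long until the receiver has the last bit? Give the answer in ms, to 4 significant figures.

31.16 ms

L = 2000 × 8 = 16000 bits.
Transmission delay = L/R = 16000 / 18000000000 = 0.000888889 ms.
Propagation delay = d/s = 5500000 m / 188000000 m/s = 29.2553 ms.
Plus processing delay 1.9 ms = 1.9 ms.
Total = 31.16 ms.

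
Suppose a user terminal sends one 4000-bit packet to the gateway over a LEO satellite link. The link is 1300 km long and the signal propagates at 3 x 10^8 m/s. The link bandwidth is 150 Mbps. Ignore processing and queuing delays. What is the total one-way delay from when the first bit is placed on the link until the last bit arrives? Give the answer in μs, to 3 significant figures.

Transmission delay = L/R = 4000 / 150000000 = 26.6667 μs.
Propagation delay = d/s = 1300000 m / 300000000 m/s = 4333.33 μs.
Total = 4360 μs.

4360 μs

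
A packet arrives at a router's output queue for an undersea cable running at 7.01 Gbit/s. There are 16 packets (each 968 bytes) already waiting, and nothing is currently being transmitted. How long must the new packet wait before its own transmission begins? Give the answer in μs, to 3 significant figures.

Each queued packet: L/R = 7744/7010000000 = 1.10471 μs.
16 queued → 17.6753 μs.
Queuing delay = 17.7 μs.

17.7 μs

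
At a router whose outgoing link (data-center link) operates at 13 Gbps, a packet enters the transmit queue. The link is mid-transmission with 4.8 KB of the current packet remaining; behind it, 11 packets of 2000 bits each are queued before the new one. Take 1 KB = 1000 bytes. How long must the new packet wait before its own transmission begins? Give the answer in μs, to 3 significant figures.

Each queued packet: L/R = 2000/13000000000 = 0.153846 μs.
11 queued → 1.69231 μs.
Plus remaining 38400 bits of current packet: 2.95385 μs.
Queuing delay = 4.65 μs.

4.65 μs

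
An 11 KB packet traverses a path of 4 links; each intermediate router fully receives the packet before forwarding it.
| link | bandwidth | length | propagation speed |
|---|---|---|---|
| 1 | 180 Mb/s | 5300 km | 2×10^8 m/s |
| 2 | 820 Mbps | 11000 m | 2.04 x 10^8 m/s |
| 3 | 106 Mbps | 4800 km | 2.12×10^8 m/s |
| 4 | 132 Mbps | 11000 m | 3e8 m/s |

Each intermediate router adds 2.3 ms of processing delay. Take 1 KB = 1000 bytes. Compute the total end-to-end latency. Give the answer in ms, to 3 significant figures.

L = 88000 bits.
Transmission delays (L/R per hop): 0.488889, 0.107317, 0.830189, 0.666667 ms; sum = 2.09306 ms.
Propagation delays (d/s per hop): 26.5, 0.0539216, 22.6415, 0.0366667 ms; sum = 49.2321 ms.
Processing at 3 router(s): 3 × 2.3 ms = 6.9 ms.
End-to-end = 58.2 ms.

58.2 ms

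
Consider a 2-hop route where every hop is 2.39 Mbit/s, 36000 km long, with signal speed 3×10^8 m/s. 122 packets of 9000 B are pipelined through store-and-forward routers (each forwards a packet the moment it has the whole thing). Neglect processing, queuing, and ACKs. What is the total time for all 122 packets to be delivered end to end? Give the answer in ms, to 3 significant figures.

Per-hop transmission t_tx = L/R = 72000/2390000 = 30.1255 ms.
Per-hop propagation t_prop = 36000000/300000000 = 120 ms.
Pipeline fill: first packet needs 2·t_tx to clear all hops; remaining 121 packets each add one t_tx.
Total = (2+122-1)·t_tx + 2·t_prop = 123·30.1255 + 2·120 = 3950 ms.

3950 ms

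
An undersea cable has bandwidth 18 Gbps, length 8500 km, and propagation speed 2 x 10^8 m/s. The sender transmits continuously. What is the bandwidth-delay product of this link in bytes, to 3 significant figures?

95600000 bytes

Propagation delay = 8500000 / 200000000 = 0.0425 s.
BDP = R × t_prop = 18000000000 × 0.0425 = 765000000 bits.
In bytes: 765000000/8 = 95600000 bytes.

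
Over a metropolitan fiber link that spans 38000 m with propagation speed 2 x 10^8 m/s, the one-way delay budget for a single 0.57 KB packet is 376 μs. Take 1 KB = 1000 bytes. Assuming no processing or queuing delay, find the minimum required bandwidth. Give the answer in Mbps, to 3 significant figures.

L = 4560 bits.
Propagation delay = 38000 / 200000000 = 190 μs.
Transmission budget = 376 − 190 = 186 μs.
R ≥ L / t_tx = 4560 bits / 0.000186 s = 24.5 Mbps.

24.5 Mbps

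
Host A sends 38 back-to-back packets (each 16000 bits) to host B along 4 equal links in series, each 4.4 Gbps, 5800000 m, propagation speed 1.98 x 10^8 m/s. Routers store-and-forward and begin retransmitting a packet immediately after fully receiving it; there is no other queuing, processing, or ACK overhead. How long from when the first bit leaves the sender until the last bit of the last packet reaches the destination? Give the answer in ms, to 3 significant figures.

Per-hop transmission t_tx = L/R = 16000/4400000000 = 0.00363636 ms.
Per-hop propagation t_prop = 5800000/198000000 = 29.2929 ms.
Pipeline fill: first packet needs 4·t_tx to clear all hops; remaining 37 packets each add one t_tx.
Total = (4+38-1)·t_tx + 4·t_prop = 41·0.00363636 + 4·29.2929 = 117 ms.

117 ms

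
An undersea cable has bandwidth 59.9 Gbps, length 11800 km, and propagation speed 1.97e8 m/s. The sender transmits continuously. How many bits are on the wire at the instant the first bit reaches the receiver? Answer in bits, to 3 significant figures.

3590000000 bits

Propagation delay = 11800000 / 197000000 = 0.0598985 s.
BDP = R × t_prop = 59900000000 × 0.0598985 = 3587920000 bits.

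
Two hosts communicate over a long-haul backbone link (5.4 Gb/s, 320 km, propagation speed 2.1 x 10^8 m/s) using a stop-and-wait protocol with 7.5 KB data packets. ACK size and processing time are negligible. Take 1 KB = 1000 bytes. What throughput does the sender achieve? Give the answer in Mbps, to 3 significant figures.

t_tx = L/R = 60000/5400000000 = 1.11111e-05 s.
t_prop = 320000/210000000 = 0.00152381 s; RTT = 0.00304762 s.
Cycle = t_tx + RTT = 0.00305873 s.
Throughput = L / cycle = 60000 / 0.00305873 = 19.6 Mbps.

19.6 Mbps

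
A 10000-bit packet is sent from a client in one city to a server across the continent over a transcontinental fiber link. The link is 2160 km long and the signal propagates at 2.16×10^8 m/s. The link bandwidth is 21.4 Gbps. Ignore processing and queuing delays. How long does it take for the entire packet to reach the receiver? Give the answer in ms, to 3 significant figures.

10.0 ms

Transmission delay = L/R = 10000 / 21400000000 = 0.00046729 ms.
Propagation delay = d/s = 2160000 m / 216000000 m/s = 10 ms.
Total = 10.0 ms.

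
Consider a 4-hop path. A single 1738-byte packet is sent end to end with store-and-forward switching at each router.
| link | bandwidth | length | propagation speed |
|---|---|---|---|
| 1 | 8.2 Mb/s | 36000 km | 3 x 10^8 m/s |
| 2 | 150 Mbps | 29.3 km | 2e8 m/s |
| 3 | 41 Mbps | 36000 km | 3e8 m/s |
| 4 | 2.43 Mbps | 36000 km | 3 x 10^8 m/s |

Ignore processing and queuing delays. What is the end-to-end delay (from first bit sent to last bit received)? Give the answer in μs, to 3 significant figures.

368000 μs

L = 1738 × 8 = 13904 bits.
Transmission delays (L/R per hop): 1695.61, 92.6933, 339.122, 5721.81 μs; sum = 7849.24 μs.
Propagation delays (d/s per hop): 120000, 146.5, 120000, 120000 μs; sum = 360147 μs.
End-to-end = 368000 μs.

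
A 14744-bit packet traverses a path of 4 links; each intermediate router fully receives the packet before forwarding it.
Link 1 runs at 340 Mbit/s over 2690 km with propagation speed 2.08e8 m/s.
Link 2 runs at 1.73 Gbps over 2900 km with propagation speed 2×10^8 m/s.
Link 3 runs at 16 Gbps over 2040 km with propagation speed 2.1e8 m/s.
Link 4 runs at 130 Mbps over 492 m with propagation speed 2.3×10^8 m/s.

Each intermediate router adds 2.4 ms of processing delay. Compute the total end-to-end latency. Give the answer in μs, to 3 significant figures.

44500 μs

Transmission delays (L/R per hop): 43.3647, 8.52254, 0.9215, 113.415 μs; sum = 166.224 μs.
Propagation delays (d/s per hop): 12932.7, 14500, 9714.29, 2.13913 μs; sum = 37149.1 μs.
Processing at 3 router(s): 3 × 2.4 ms = 7200 μs.
End-to-end = 44500 μs.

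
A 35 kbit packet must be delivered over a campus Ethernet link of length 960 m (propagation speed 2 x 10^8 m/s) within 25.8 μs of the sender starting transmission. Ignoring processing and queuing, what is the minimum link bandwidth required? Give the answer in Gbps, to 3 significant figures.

1.67 Gbps

Propagation delay = 960 / 200000000 = 4.8 μs.
Transmission budget = 25.8 − 4.8 = 21 μs.
R ≥ L / t_tx = 35000 bits / 2.1e-05 s = 1.67 Gbps.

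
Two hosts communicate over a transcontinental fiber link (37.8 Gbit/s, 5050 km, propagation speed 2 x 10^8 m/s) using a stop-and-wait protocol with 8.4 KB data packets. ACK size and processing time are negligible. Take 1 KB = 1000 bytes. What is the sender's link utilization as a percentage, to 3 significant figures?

0.00352 %

t_tx = L/R = 67200/37800000000 = 1.77778e-06 s.
t_prop = 5050000/200000000 = 0.02525 s; RTT = 0.0505 s.
Cycle = t_tx + RTT = 0.0505018 s.
Utilization = t_tx / cycle = 1.77778e-06/0.0505018 = 0.00352 %.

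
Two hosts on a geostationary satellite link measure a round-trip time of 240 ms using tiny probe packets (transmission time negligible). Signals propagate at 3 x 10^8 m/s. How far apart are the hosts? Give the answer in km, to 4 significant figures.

One-way propagation = RTT/2 = 120 ms.
d = s × t = 300000000 × 0.12 = 36000 km.

36000 km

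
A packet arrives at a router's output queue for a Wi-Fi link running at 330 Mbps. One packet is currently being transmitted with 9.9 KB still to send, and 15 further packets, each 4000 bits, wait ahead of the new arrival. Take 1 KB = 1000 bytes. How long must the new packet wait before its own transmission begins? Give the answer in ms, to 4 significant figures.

Each queued packet: L/R = 4000/330000000 = 0.0121212 ms.
15 queued → 0.181818 ms.
Plus remaining 79200 bits of current packet: 0.24 ms.
Queuing delay = 0.4218 ms.

0.4218 ms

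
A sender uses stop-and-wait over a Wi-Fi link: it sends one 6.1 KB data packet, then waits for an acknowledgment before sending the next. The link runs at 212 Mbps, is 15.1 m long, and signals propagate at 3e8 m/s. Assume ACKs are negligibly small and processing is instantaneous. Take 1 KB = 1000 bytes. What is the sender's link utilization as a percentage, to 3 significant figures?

100 %

t_tx = L/R = 48800/212000000 = 0.000230189 s.
t_prop = 15.1/300000000 = 5.03333e-08 s; RTT = 1.00667e-07 s.
Cycle = t_tx + RTT = 0.000230289 s.
Utilization = t_tx / cycle = 0.000230189/0.000230289 = 100 %.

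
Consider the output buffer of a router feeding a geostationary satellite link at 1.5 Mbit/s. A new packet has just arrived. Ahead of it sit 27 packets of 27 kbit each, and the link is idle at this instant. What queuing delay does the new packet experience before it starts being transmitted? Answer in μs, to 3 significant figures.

486000 μs

Each queued packet: L/R = 27000/1500000 = 18000 μs.
27 queued → 486000 μs.
Queuing delay = 486000 μs.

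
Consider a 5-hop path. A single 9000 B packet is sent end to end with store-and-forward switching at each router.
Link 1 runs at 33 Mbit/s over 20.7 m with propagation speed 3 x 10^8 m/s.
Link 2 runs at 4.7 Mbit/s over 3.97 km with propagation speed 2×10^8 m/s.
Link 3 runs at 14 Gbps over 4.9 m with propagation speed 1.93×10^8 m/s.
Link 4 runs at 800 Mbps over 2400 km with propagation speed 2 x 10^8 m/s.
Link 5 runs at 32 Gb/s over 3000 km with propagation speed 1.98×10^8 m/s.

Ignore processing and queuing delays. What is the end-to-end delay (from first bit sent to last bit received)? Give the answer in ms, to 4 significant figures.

44.77 ms

L = 9000 × 8 = 72000 bits.
Transmission delays (L/R per hop): 2.18182, 15.3191, 0.00514286, 0.09, 0.00225 ms; sum = 17.5984 ms.
Propagation delays (d/s per hop): 6.9e-05, 0.01985, 2.53886e-05, 12, 15.1515 ms; sum = 27.1715 ms.
End-to-end = 44.77 ms.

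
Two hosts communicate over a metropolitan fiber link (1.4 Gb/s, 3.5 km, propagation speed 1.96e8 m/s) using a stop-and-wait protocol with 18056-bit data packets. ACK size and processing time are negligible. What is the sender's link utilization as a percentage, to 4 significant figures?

26.53 %

t_tx = L/R = 18056/1400000000 = 1.28971e-05 s.
t_prop = 3500/196000000 = 1.78571e-05 s; RTT = 3.57143e-05 s.
Cycle = t_tx + RTT = 4.86114e-05 s.
Utilization = t_tx / cycle = 1.28971e-05/4.86114e-05 = 26.53 %.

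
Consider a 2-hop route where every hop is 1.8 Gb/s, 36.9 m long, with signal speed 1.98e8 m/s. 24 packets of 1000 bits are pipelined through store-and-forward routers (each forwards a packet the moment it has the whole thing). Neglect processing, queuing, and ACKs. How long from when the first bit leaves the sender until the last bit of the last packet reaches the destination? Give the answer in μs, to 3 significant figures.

14.3 μs

Per-hop transmission t_tx = L/R = 1000/1800000000 = 0.555556 μs.
Per-hop propagation t_prop = 36.9/198000000 = 0.186364 μs.
Pipeline fill: first packet needs 2·t_tx to clear all hops; remaining 23 packets each add one t_tx.
Total = (2+24-1)·t_tx + 2·t_prop = 25·0.555556 + 2·0.186364 = 14.3 μs.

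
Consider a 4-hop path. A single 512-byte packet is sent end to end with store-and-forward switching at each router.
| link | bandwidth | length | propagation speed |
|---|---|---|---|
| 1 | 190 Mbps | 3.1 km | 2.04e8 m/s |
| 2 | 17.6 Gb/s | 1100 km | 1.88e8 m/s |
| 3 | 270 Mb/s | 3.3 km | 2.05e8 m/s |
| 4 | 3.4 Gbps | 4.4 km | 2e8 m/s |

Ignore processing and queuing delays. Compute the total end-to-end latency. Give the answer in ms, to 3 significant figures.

L = 512 × 8 = 4096 bits.
Transmission delays (L/R per hop): 0.0215579, 0.000232727, 0.0151704, 0.00120471 ms; sum = 0.0381657 ms.
Propagation delays (d/s per hop): 0.0151961, 5.85106, 0.0160976, 0.022 ms; sum = 5.90436 ms.
End-to-end = 5.94 ms.

5.94 ms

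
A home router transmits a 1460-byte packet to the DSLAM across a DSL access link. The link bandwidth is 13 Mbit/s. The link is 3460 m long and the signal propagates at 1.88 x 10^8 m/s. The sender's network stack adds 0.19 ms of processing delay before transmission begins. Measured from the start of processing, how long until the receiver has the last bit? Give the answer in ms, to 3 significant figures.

1.11 ms

L = 1460 × 8 = 11680 bits.
Transmission delay = L/R = 11680 / 13000000 = 0.898462 ms.
Propagation delay = d/s = 3460 m / 188000000 m/s = 0.0184043 ms.
Plus processing delay 0.19 ms = 0.19 ms.
Total = 1.11 ms.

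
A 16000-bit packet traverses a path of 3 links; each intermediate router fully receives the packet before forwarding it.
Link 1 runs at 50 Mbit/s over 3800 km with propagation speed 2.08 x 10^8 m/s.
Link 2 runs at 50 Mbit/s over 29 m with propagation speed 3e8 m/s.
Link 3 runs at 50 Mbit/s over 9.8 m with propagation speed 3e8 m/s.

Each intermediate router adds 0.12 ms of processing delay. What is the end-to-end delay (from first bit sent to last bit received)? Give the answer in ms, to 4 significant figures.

19.47 ms

Transmission delay per hop = L/R = 16000/50000000 = 0.32 ms; 3 hops → 0.96 ms.
Propagation delays (d/s per hop): 18.2692, 9.66667e-05, 3.26667e-05 ms; sum = 18.2694 ms.
Processing at 2 router(s): 2 × 0.12 ms = 0.24 ms.
End-to-end = 19.47 ms.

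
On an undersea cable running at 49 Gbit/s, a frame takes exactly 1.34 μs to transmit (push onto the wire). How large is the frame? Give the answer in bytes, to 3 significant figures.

8210 bytes

L = R × t_tx = 49000000000 b/s × 1.34e-06 s = 65660 bits.
In bytes: 65660 / 8 = 8210 bytes.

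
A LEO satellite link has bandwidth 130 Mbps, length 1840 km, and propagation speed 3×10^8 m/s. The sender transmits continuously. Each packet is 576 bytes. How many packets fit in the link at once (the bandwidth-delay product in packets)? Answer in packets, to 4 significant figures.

173.0 packets

Propagation delay = 1840000 / 300000000 = 0.00613333 s.
BDP = R × t_prop = 130000000 × 0.00613333 = 797333 bits.
In packets of 4608 bits: 173.0 packets.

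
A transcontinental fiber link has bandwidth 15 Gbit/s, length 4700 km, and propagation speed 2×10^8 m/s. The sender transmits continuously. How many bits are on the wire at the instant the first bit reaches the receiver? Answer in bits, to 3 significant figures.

353000000 bits

Propagation delay = 4700000 / 200000000 = 0.0235 s.
BDP = R × t_prop = 15000000000 × 0.0235 = 352500000 bits.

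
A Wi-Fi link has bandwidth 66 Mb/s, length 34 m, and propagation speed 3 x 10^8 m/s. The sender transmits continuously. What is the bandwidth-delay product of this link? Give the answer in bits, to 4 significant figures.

Propagation delay = 34 / 300000000 = 1.13333e-07 s.
BDP = R × t_prop = 66000000 × 1.13333e-07 = 7.48 bits.

7.480 bits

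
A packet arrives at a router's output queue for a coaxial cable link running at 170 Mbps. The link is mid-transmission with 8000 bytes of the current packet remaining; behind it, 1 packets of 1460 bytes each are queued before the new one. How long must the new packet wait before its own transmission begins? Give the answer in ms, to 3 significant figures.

Each queued packet: L/R = 11680/170000000 = 0.0687059 ms.
1 queued → 0.0687059 ms.
Plus remaining 64000 bits of current packet: 0.376471 ms.
Queuing delay = 0.445 ms.

0.445 ms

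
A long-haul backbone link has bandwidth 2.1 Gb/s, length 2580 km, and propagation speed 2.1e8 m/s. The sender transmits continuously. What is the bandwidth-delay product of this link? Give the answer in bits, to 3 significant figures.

25800000 bits

Propagation delay = 2580000 / 210000000 = 0.0122857 s.
BDP = R × t_prop = 2100000000 × 0.0122857 = 25800000 bits.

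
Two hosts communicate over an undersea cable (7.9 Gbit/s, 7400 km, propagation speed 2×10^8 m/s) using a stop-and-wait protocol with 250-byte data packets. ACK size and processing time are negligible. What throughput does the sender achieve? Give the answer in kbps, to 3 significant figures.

27.0 kbps

t_tx = L/R = 2000/7900000000 = 2.53165e-07 s.
t_prop = 7400000/200000000 = 0.037 s; RTT = 0.074 s.
Cycle = t_tx + RTT = 0.0740003 s.
Throughput = L / cycle = 2000 / 0.0740003 = 27.0 kbps.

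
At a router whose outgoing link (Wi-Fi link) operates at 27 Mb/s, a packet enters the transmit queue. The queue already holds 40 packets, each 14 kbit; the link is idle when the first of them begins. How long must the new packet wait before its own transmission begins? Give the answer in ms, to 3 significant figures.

Each queued packet: L/R = 14000/27000000 = 0.518519 ms.
40 queued → 20.7407 ms.
Queuing delay = 20.7 ms.

20.7 ms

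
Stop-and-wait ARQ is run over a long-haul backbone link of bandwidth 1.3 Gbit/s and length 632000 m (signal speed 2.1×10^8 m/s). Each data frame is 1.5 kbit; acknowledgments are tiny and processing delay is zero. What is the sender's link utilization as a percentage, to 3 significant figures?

0.0192 %

t_tx = L/R = 1500/1300000000 = 1.15385e-06 s.
t_prop = 632000/210000000 = 0.00300952 s; RTT = 0.00601905 s.
Cycle = t_tx + RTT = 0.0060202 s.
Utilization = t_tx / cycle = 1.15385e-06/0.0060202 = 0.0192 %.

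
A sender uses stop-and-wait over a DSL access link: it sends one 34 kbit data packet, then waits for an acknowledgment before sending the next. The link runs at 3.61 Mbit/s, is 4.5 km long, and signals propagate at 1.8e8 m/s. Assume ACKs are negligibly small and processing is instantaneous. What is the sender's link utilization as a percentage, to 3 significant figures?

t_tx = L/R = 34000/3610000 = 0.00941828 s.
t_prop = 4500/180000000 = 2.5e-05 s; RTT = 5e-05 s.
Cycle = t_tx + RTT = 0.00946828 s.
Utilization = t_tx / cycle = 0.00941828/0.00946828 = 99.5 %.

99.5 %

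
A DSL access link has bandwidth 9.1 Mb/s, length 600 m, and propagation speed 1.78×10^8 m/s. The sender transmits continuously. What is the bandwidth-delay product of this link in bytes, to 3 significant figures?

Propagation delay = 600 / 178000000 = 3.37079e-06 s.
BDP = R × t_prop = 9100000 × 3.37079e-06 = 30.6742 bits.
In bytes: 30.6742/8 = 3.83 bytes.

3.83 bytes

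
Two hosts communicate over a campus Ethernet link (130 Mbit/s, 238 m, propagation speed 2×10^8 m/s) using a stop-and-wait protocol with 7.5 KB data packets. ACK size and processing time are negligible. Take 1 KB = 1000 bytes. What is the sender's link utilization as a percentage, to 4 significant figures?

t_tx = L/R = 60000/130000000 = 0.000461538 s.
t_prop = 238/200000000 = 1.19e-06 s; RTT = 2.38e-06 s.
Cycle = t_tx + RTT = 0.000463918 s.
Utilization = t_tx / cycle = 0.000461538/0.000463918 = 99.49 %.

99.49 %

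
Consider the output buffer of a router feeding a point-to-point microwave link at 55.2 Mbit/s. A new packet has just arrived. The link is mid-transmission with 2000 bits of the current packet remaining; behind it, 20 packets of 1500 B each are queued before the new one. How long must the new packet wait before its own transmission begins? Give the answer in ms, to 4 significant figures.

Each queued packet: L/R = 12000/55200000 = 0.217391 ms.
20 queued → 4.34783 ms.
Plus remaining 2000 bits of current packet: 0.0362319 ms.
Queuing delay = 4.384 ms.

4.384 ms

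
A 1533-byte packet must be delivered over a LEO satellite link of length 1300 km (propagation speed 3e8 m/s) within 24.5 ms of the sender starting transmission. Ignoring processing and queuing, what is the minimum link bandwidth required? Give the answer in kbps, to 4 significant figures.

608.1 kbps

L = 12264 bits.
Propagation delay = 1300000 / 300000000 = 4.33333 ms.
Transmission budget = 24.5 − 4.33333 = 20.1667 ms.
R ≥ L / t_tx = 12264 bits / 0.0201667 s = 608.1 kbps.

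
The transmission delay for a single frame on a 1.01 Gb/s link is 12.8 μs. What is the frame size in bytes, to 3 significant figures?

L = R × t_tx = 1010000000 b/s × 1.28e-05 s = 12928 bits.
In bytes: 12928 / 8 = 1620 bytes.

1620 bytes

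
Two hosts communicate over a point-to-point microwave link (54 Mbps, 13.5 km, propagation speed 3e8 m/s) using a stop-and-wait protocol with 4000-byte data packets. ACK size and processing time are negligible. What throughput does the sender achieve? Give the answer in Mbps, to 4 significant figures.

t_tx = L/R = 32000/54000000 = 0.000592593 s.
t_prop = 13500/300000000 = 4.5e-05 s; RTT = 9e-05 s.
Cycle = t_tx + RTT = 0.000682593 s.
Throughput = L / cycle = 32000 / 0.000682593 = 46.88 Mbps.

46.88 Mbps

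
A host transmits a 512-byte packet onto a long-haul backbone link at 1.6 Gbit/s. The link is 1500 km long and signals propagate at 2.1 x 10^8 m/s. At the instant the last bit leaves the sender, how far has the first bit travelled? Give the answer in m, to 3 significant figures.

538 m

t_tx = L/R = 4096/1600000000 = 2.56e-06 s.
Distance = s × t_tx = 210000000 × 2.56e-06 = 538 m.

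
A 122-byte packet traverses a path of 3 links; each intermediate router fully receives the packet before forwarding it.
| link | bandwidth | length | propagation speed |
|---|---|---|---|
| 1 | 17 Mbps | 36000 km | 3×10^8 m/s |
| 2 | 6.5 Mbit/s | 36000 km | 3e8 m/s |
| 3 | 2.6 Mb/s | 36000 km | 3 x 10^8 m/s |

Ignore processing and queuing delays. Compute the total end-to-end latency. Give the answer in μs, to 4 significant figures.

360600 μs

L = 122 × 8 = 976 bits.
Transmission delays (L/R per hop): 57.4118, 150.154, 375.385 μs; sum = 582.95 μs.
Propagation delays (d/s per hop): 120000, 120000, 120000 μs; sum = 360000 μs.
End-to-end = 360600 μs.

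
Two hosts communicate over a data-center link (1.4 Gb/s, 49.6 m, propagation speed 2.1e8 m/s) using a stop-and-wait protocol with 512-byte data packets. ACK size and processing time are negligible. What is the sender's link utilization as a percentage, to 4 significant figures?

t_tx = L/R = 4096/1400000000 = 2.92571e-06 s.
t_prop = 49.6/210000000 = 2.3619e-07 s; RTT = 4.72381e-07 s.
Cycle = t_tx + RTT = 3.3981e-06 s.
Utilization = t_tx / cycle = 2.92571e-06/3.3981e-06 = 86.10 %.

86.10 %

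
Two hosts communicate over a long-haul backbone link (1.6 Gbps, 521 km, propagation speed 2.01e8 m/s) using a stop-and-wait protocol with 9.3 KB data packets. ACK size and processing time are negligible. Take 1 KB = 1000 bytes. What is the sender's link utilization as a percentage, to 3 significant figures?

0.889 %

t_tx = L/R = 74400/1600000000 = 4.65e-05 s.
t_prop = 521000/2.01e+08 = 0.00259204 s; RTT = 0.00518408 s.
Cycle = t_tx + RTT = 0.00523058 s.
Utilization = t_tx / cycle = 4.65e-05/0.00523058 = 0.889 %.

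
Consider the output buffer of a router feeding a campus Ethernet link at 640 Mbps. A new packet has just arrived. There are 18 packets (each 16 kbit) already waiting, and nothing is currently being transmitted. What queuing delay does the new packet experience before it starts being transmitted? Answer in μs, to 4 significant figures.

Each queued packet: L/R = 16000/640000000 = 25 μs.
18 queued → 450 μs.
Queuing delay = 450.0 μs.

450.0 μs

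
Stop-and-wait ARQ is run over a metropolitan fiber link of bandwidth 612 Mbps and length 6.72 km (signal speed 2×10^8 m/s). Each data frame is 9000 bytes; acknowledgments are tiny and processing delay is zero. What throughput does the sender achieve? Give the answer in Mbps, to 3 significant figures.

t_tx = L/R = 72000/612000000 = 0.000117647 s.
t_prop = 6720/200000000 = 3.36e-05 s; RTT = 6.72e-05 s.
Cycle = t_tx + RTT = 0.000184847 s.
Throughput = L / cycle = 72000 / 0.000184847 = 390 Mbps.

390 Mbps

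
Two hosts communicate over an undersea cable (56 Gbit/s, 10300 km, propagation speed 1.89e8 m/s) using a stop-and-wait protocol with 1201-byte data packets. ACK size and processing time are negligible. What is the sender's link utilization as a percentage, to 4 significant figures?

0.0001574 %

t_tx = L/R = 9608/56000000000 = 1.71571e-07 s.
t_prop = 10300000/189000000 = 0.0544974 s; RTT = 0.108995 s.
Cycle = t_tx + RTT = 0.108995 s.
Utilization = t_tx / cycle = 1.71571e-07/0.108995 = 0.0001574 %.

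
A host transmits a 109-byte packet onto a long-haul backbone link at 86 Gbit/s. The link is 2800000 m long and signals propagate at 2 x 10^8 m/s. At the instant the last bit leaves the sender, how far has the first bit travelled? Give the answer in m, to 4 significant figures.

t_tx = L/R = 872/86000000000 = 1.01395e-08 s.
Distance = s × t_tx = 200000000 × 1.01395e-08 = 2.028 m.

2.028 m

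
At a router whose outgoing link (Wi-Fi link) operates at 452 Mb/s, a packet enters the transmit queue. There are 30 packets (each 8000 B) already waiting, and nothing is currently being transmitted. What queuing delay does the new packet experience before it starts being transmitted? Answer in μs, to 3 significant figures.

4250 μs

Each queued packet: L/R = 64000/452000000 = 141.593 μs.
30 queued → 4247.79 μs.
Queuing delay = 4250 μs.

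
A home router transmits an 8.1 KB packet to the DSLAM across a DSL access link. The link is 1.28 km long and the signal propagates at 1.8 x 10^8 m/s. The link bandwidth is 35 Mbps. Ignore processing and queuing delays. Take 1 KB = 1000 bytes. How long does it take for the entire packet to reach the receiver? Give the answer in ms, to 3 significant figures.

L = 64800 bits.
Transmission delay = L/R = 64800 / 35000000 = 1.85143 ms.
Propagation delay = d/s = 1280 m / 180000000 m/s = 0.00711111 ms.
Total = 1.86 ms.

1.86 ms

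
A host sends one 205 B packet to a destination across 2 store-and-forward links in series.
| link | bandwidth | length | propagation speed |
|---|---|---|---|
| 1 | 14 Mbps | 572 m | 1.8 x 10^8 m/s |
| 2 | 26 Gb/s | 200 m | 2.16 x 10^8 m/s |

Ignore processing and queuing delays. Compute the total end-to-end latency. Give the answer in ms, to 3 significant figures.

0.121 ms

L = 205 × 8 = 1640 bits.
Transmission delays (L/R per hop): 0.117143, 6.30769e-05 ms; sum = 0.117206 ms.
Propagation delays (d/s per hop): 0.00317778, 0.000925926 ms; sum = 0.0041037 ms.
End-to-end = 0.121 ms.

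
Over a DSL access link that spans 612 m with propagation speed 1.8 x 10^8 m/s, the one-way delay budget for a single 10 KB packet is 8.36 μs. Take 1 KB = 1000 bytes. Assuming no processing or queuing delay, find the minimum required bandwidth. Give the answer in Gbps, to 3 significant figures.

16.1 Gbps

L = 80000 bits.
Propagation delay = 612 / 180000000 = 3.4 μs.
Transmission budget = 8.36 − 3.4 = 4.96 μs.
R ≥ L / t_tx = 80000 bits / 4.96e-06 s = 16.1 Gbps.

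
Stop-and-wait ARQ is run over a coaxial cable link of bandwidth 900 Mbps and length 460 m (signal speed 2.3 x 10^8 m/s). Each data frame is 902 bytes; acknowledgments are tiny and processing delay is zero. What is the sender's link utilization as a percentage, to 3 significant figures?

66.7 %

t_tx = L/R = 7216/900000000 = 8.01778e-06 s.
t_prop = 460/2.3e+08 = 2e-06 s; RTT = 4e-06 s.
Cycle = t_tx + RTT = 1.20178e-05 s.
Utilization = t_tx / cycle = 8.01778e-06/1.20178e-05 = 66.7 %.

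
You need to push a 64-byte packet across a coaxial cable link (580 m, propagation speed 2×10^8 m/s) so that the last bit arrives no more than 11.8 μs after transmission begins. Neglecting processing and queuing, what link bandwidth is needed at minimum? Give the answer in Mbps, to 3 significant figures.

57.5 Mbps

L = 512 bits.
Propagation delay = 580 / 200000000 = 2.9 μs.
Transmission budget = 11.8 − 2.9 = 8.9 μs.
R ≥ L / t_tx = 512 bits / 8.9e-06 s = 57.5 Mbps.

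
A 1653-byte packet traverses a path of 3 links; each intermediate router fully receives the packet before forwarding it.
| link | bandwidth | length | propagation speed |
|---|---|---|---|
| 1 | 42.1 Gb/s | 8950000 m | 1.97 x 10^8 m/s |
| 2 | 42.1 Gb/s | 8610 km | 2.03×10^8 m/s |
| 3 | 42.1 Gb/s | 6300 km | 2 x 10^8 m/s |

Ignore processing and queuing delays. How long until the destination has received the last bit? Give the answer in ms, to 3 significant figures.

119 ms

L = 1653 × 8 = 13224 bits.
Transmission delay per hop = L/R = 13224/42100000000 = 0.000314109 ms; 3 hops → 0.000942328 ms.
Propagation delays (d/s per hop): 45.4315, 42.4138, 31.5 ms; sum = 119.345 ms.
End-to-end = 119 ms.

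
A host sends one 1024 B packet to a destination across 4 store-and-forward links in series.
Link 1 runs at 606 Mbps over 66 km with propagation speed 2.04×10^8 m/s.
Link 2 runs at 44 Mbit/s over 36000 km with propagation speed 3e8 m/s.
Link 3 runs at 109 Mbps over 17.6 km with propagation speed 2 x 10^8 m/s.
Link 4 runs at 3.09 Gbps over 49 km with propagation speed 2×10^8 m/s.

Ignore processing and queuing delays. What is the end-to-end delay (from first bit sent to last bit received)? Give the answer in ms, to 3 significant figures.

L = 1024 × 8 = 8192 bits.
Transmission delays (L/R per hop): 0.0135182, 0.186182, 0.075156, 0.00265113 ms; sum = 0.277507 ms.
Propagation delays (d/s per hop): 0.323529, 120, 0.088, 0.245 ms; sum = 120.657 ms.
End-to-end = 121 ms.

121 ms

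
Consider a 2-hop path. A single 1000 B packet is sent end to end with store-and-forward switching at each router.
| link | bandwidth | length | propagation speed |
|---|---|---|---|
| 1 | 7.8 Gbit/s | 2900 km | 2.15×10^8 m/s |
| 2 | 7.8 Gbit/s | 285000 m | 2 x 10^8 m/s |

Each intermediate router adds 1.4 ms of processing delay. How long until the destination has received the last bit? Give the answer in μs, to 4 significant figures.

16320 μs

L = 1000 × 8 = 8000 bits.
Transmission delay per hop = L/R = 8000/7800000000 = 1.02564 μs; 2 hops → 2.05128 μs.
Propagation delays (d/s per hop): 13488.4, 1425 μs; sum = 14913.4 μs.
Processing at 1 router(s): 1 × 1.4 ms = 1400 μs.
End-to-end = 16320 μs.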